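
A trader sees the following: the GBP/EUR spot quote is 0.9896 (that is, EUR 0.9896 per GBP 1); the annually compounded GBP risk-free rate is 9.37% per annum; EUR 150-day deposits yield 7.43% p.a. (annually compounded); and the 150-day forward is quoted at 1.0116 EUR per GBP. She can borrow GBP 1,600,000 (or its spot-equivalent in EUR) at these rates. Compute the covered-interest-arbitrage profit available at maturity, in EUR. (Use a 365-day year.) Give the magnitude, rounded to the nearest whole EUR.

EUR 48,558

T = 150/365 years.
Route A — deposit GBP, sell forward: 1,600,000 × 1.037493935 × 1.0116 = EUR 1,679,246.18.
Route B — convert at spot, deposit EUR: 1,600,000 × 0.9896 × 1.029891165 = EUR 1,630,688.48.
The quoted forward overvalues GBP, so borrow EUR, buy GBP at spot, deposit the GBP at 9.37%, and sell the proceeds forward at 1.0116.
Profit = 1,679,246.18 − 1,630,688.48 = EUR 48,558.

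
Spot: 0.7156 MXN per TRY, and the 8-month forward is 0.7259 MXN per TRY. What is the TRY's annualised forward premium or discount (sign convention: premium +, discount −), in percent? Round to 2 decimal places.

T = 8/12 years.
(F − S)/S = (0.7259 − 0.7156)/0.7156 = 0.0143935.
Per annum: 0.0143935 / (8/12) = 0.021590 = 2.16%.

+2.16%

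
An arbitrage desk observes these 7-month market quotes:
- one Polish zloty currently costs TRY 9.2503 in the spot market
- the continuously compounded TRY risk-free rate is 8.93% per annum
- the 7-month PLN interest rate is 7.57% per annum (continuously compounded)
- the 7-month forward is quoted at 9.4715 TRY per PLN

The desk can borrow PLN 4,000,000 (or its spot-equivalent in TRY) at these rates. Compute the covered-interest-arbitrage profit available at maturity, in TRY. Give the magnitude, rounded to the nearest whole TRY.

TRY 616,731

T = 7/12 years.
Keep in PLN, deliver into the forward: 4,000,000·1.0451478235·9.4715 = TRY 39,596,470.44.
Swap to TRY now, deposit: 4,000,000·9.2503·1.0534723064 = TRY 38,979,739.50.
The quoted forward overvalues PLN, so borrow TRY, buy PLN at spot, deposit the PLN at 7.57%, and sell the proceeds forward at 9.4715.
Arbitrage profit = |39,596,470.44 − 38,979,739.50| = TRY 616,731.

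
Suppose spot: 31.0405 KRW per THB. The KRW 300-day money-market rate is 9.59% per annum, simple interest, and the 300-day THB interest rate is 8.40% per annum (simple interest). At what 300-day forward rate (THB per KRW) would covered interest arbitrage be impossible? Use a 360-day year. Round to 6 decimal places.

0.031920

T = 300/360 years.
KRW growth factor: 1 + 0.0959×300/360 = 1.0799167.
THB growth factor: 1 + 0.0840×300/360 = 1.070000.
Forward (KRW per THB) = 31.0405 × 1.0799167 / 1.070000 = 31.32818.
Quoted the other way: 1/31.32818 = 0.031920 THB per KRW.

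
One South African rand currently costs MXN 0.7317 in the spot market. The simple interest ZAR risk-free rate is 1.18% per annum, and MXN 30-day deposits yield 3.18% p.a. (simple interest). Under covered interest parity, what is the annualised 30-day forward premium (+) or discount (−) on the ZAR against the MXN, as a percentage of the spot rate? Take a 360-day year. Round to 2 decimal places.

T = 30/360 years.
F = S · g_MXN/g_ZAR = 0.7317 × 1.002650/1.0009833 = 0.7329183.
Annualised premium = (F − S)/S × (1/T) = (0.7329183 − 0.7317)/0.7317 ÷ (30/360) = 2.00%.

+2.00%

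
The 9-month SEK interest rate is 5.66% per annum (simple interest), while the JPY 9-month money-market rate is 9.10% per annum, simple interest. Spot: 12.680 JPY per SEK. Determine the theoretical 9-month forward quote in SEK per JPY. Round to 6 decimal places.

0.076960

T = 9/12 years.
Growth of 1 JPY over T: 1 + 0.0910×9/12 = 1.068250.
SEK accumulates by 1 + 0.0566×9/12 = 1.042450.
CIP: F = S · (grow JPY)/(grow SEK) = 12.68 × 1.068250/1.042450 = 12.99382 JPY per SEK.
Invert for SEK per JPY: 1 / 12.99382 = 0.076960.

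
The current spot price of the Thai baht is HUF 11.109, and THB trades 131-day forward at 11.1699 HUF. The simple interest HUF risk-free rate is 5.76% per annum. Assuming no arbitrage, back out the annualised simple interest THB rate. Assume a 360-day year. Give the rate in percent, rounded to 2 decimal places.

4.23%

T = 131/360 years.
CIP gives F = S · g_HUF/g_THB, so g_HUF/g_THB = 11.1699/11.109 = 1.0054820.
HUF growth factor: 1 + 0.0576×131/360 = 1.020960.
So the THB growth factor = 1.0153936.
(1.0153936 − 1)/T = 0.042303, i.e. 4.23%.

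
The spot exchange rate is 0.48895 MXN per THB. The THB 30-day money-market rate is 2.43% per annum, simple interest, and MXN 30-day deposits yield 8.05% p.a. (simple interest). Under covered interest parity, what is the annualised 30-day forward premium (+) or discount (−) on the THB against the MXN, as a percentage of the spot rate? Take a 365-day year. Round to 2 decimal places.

+5.61%

T = 30/365 years.
F = S · g_MXN/g_THB = 0.48895 × 1.0066164/1.0019973 = 0.49120401.
Annualised premium = (F − S)/S × (1/T) = (0.49120401 − 0.48895)/0.48895 ÷ (30/365) = 5.61%.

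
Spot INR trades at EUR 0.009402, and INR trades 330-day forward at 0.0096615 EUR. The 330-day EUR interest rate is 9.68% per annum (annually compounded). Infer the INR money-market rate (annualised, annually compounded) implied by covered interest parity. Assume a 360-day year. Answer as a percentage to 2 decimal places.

T = 330/360 years.
F/S = 0.0096615/0.009402 = 1.0276005 = (growth of EUR) / (growth of INR).
The EUR side grows by (1 + 0.0968)^(330/360) = 1.0883874.
Hence g_INR = 1.0591542.
r = 1.0591542^(360/330) − 1 = 0.064702 → 6.47%.

6.47%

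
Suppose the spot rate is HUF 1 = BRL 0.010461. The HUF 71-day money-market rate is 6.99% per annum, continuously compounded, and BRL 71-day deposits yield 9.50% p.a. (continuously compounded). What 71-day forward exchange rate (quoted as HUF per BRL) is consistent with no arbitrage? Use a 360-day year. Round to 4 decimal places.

T = 71/360 years.
BRL accumulates by e^(0.0950×71/360) = 1.01891273.
HUF growth factor: e^(0.0699×71/360) = 1.0138813.
Forward (BRL per HUF) = 0.010461 × 1.01891273 / 1.0138813 = 0.010512913.
Quoted the other way: 1/0.010512913 = 95.1211 HUF per BRL.

95.1211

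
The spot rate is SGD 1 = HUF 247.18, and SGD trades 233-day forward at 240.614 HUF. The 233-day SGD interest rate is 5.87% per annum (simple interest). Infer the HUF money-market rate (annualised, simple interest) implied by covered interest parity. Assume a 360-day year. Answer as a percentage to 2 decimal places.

1.61%

T = 233/360 years.
CIP gives F = S · g_HUF/g_SGD, so g_HUF/g_SGD = 240.614/247.18 = 0.9734364.
SGD growth factor: 1 + 0.0587×233/360 = 1.0379919.
Hence g_HUF = 1.0104191.
(1.0104191 − 1)/T = 0.016098, i.e. 1.61%.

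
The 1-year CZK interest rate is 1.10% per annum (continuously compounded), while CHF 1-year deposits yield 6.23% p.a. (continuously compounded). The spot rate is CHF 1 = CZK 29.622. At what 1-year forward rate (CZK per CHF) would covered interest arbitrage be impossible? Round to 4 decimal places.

28.1407

T = 1 year.
CZK accumulates by e^(0.0110×1) = 1.01106072.
Growth of 1 CHF over T: e^(0.0623×1) = 1.06428158.
CIP: F = S · (grow CZK)/(grow CHF) = 29.622 × 1.01106072/1.06428158 = 28.140711 CZK per CHF.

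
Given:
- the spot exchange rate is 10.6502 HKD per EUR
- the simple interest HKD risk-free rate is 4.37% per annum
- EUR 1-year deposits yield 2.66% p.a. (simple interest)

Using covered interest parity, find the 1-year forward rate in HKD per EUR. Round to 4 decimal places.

T = 1 year.
HKD accumulates by 1 + 0.0437×1 = 1.043700.
EUR growth factor: 1 + 0.0266×1 = 1.026600.
CIP: F = S · (grow HKD)/(grow EUR) = 10.6502 × 1.043700/1.026600 = 10.827600 HKD per EUR.

10.8276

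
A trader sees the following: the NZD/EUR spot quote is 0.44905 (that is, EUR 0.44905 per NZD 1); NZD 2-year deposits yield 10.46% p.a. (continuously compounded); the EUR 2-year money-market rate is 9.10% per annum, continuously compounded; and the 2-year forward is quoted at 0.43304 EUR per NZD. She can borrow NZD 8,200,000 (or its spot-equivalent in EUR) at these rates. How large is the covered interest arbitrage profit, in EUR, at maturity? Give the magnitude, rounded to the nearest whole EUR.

T = 2 years.
Keep in NZD, deliver into the forward: 8,200,000·1.232691512·0.43304 = EUR 4,377,198.81.
Swap to EUR now, deposit: 8,200,000·0.44905·1.199614194 = EUR 4,417,231.38.
The quoted forward undervalues NZD, so borrow NZD, convert to EUR at spot, deposit the EUR at 9.10%, and buy NZD forward at 0.43304 to cover the loan.
Profit = 4,417,231.38 − 4,377,198.81 = EUR 40,033.

EUR 40,033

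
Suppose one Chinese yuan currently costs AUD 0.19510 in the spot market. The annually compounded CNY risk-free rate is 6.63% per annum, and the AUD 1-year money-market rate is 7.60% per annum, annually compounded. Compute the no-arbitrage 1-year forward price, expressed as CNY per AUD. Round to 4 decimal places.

5.0794

T = 1 year.
AUD growth factor: (1 + 0.0760)^1 = 1.076000.
CNY growth factor: (1 + 0.0663)^1 = 1.066300.
Forward (AUD per CNY) = 0.1951 × 1.076000 / 1.066300 = 0.1968748.
Invert for CNY per AUD: 1 / 0.1968748 = 5.0794.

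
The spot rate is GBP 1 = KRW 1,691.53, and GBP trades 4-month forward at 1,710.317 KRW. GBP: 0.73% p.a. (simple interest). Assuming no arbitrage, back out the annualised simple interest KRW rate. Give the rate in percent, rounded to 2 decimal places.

T = 4/12 years.
CIP gives F = S · g_KRW/g_GBP, so g_KRW/g_GBP = 1710.317/1691.53 = 1.0111065.
The GBP side grows by 1 + 0.0073×4/12 = 1.0024333.
Hence g_KRW = 1.0135668.
(1.0135668 − 1)/T = 0.040700, i.e. 4.07%.

4.07%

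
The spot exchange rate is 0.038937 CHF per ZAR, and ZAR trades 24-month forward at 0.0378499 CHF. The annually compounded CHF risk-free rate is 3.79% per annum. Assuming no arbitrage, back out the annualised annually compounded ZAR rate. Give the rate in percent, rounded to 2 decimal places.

5.27%

T = 2 years.
By CIP, F/S equals the CHF-to-ZAR growth ratio: 0.0378499/0.038937 = 0.9720805.
The CHF side grows by (1 + 0.0379)^2 = 1.0772364.
Hence g_ZAR = 1.1081761.
Annualise: 1.1081761^(1/2) − 1 = 0.052699 = 5.27%.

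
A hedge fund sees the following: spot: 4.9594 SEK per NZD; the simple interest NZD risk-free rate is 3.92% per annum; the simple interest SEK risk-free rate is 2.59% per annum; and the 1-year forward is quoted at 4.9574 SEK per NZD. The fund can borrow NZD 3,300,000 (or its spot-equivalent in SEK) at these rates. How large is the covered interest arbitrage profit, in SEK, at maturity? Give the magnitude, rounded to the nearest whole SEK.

T = 1 year.
Route A — deposit NZD, sell forward: 3,300,000 × 1.039200 × 4.9574 = SEK 17,000,709.26.
Route B — convert at spot, deposit SEK: 3,300,000 × 4.9594 × 1.025900 = SEK 16,789,899.92.
The quoted forward overvalues NZD, so borrow SEK, buy NZD at spot, deposit the NZD at 3.92%, and sell the proceeds forward at 4.9574.
The gap between the two covered legs is SEK 210,809.

SEK 210,809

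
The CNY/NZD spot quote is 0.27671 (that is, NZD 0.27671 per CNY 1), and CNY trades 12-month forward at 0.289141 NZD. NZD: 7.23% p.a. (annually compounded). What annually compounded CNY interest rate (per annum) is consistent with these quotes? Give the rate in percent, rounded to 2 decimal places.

2.62%

T = 1 year.
By CIP, F/S equals the NZD-to-CNY growth ratio: 0.289141/0.27671 = 1.0449243.
The NZD side grows by (1 + 0.0723)^1 = 1.072300.
That pins the CNY growth at 1.0261987.
Annualise: 1.0261987^(1/1) − 1 = 0.026199 = 2.62%.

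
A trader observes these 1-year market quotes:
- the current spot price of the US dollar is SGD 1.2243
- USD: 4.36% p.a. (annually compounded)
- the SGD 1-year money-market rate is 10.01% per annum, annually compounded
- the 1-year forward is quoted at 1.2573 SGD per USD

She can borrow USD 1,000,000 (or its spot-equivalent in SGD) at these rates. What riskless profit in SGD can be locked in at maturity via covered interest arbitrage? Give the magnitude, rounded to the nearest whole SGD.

SGD 34,734

T = 1 year.
Invest the USD and cover forward: 1,000,000 × 1.043600 × 1.2573 = SGD 1,312,118.28.
Convert at spot and invest in SGD: 1,000,000 × 1.2243 × 1.100100 = SGD 1,346,852.43.
The quoted forward undervalues USD, so borrow USD, convert to SGD at spot, deposit the SGD at 10.01%, and buy USD forward at 1.2573 to cover the loan.
Arbitrage profit = |1,312,118.28 − 1,346,852.43| = SGD 34,734.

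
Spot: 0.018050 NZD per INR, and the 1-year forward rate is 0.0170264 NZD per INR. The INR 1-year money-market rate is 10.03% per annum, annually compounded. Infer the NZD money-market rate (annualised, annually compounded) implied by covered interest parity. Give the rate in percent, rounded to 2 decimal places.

T = 1 year.
By CIP, F/S equals the NZD-to-INR growth ratio: 0.0170264/0.01805 = 0.9432909.
INR growth factor: (1 + 0.1003)^1 = 1.100300.
That pins the NZD growth at 1.037903.
Annualise: 1.037903^(1/1) − 1 = 0.037903 = 3.79%.

3.79%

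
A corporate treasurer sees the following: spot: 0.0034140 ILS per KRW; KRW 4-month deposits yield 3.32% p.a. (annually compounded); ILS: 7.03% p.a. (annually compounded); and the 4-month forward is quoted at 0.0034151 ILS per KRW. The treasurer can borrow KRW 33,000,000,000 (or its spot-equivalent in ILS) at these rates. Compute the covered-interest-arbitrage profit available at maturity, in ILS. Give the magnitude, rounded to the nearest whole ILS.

T = 4/12 years.
Keep in KRW, deliver into the forward: 33,000,000,000·1.01094640566·0.0034151 = ILS 113,931,941.31.
Swap to ILS now, deposit: 33,000,000,000·0.0034140·1.02290470248 = ILS 115,242,489.59.
The quoted forward undervalues KRW, so borrow KRW, convert to ILS at spot, deposit the ILS at 7.03%, and buy KRW forward at 0.0034151 to cover the loan.
The gap between the two covered legs is ILS 1,310,548.

ILS 1,310,548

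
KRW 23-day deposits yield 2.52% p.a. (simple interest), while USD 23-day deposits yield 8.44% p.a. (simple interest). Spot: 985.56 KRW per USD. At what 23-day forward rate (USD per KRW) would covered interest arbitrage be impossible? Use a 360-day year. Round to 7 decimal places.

0.0010185

T = 23/360 years.
Growth of 1 KRW over T: 1 + 0.0252×23/360 = 1.001610.
Growth of 1 USD over T: 1 + 0.0844×23/360 = 1.0053922.
So F = 985.56 × 1.001610 / 1.0053922 = 981.8524 (KRW/USD).
Quoted the other way: 1/981.8524 = 0.0010185 USD per KRW.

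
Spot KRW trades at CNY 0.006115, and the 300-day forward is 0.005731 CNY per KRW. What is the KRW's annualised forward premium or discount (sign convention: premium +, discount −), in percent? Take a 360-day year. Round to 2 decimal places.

-7.54%

T = 300/360 years.
(F − S)/S = (0.005731 − 0.006115)/0.006115 = -0.0627964.
Per annum: -0.0627964 / (300/360) = -0.075356 = -7.54%.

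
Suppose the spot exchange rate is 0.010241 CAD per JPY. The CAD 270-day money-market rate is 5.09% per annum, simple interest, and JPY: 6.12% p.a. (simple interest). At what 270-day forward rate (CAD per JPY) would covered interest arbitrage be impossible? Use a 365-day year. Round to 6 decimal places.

0.010166

T = 270/365 years.
CAD accumulates by 1 + 0.0509×270/365 = 1.0376521.
JPY accumulates by 1 + 0.0612×270/365 = 1.0452712.
So F = 0.010241 × 1.0376521 / 1.0452712 = 0.01016635 (CAD/JPY).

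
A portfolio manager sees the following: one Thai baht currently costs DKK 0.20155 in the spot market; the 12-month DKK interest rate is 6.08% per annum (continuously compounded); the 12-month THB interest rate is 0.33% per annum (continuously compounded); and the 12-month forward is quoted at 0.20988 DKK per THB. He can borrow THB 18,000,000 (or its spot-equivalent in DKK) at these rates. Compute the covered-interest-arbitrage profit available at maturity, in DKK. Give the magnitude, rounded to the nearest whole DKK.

DKK 64,992

T = 1 year.
Invest the THB and cover forward: 18,000,000 × 1.003305451 × 0.20988 = DKK 3,790,327.47.
Convert at spot and invest in DKK: 18,000,000 × 0.20155 × 1.062686356 = DKK 3,855,319.83.
The quoted forward undervalues THB, so borrow THB, convert to DKK at spot, deposit the DKK at 6.08%, and buy THB forward at 0.20988 to cover the loan.
Arbitrage profit = |3,790,327.47 − 3,855,319.83| = DKK 64,992.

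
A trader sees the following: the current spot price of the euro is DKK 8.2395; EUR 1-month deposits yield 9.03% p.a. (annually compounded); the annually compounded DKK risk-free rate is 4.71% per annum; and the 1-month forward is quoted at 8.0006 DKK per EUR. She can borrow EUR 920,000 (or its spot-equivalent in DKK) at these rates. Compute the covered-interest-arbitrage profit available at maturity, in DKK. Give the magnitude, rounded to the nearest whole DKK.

DKK 195,697

T = 1/12 years.
Keep in EUR, deliver into the forward: 920,000·1.007230421·8.0006 = DKK 7,413,771.89.
Swap to DKK now, deposit: 920,000·8.2395·1.003842734 = DKK 7,609,469.23.
The quoted forward undervalues EUR, so borrow EUR, convert to DKK at spot, deposit the DKK at 4.71%, and buy EUR forward at 8.0006 to cover the loan.
Profit = 7,609,469.23 − 7,413,771.89 = DKK 195,697.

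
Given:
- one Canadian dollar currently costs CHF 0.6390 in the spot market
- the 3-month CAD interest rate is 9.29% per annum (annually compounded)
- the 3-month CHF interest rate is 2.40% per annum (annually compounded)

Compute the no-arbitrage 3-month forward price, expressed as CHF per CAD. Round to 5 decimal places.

0.62868

T = 3/12 years.
Growth of 1 CHF over T: (1 + 0.0240)^(3/12) = 1.0059467.
Growth of 1 CAD over T: (1 + 0.0929)^(3/12) = 1.0224571.
CIP: F = S · (grow CHF)/(grow CAD) = 0.639 × 1.0059467/1.0224571 = 0.6286816 CHF per CAD.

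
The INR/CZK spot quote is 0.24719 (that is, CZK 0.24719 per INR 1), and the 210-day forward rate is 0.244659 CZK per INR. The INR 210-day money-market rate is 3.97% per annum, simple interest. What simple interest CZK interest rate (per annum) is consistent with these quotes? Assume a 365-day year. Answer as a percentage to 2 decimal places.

T = 210/365 years.
F/S = 0.244659/0.24719 = 0.9897609 = (growth of CZK) / (growth of INR).
The INR side grows by 1 + 0.0397×210/365 = 1.0228411.
Hence g_CZK = 1.0123681.
(1.0123681 − 1)/T = 0.021497, i.e. 2.15%.

2.15%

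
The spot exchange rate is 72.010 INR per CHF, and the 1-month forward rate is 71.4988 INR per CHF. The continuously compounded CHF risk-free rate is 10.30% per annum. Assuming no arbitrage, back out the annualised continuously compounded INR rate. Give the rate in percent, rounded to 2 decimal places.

1.75%

T = 1/12 years.
By CIP, F/S equals the INR-to-CHF growth ratio: 71.4988/72.01 = 0.9929010.
The CHF side grows by e^(0.1030×1/12) = 1.0086203.
That pins the INR growth at 1.0014601.
r = ln(1.0014601)/(1/12) = 0.017508 → 1.75%.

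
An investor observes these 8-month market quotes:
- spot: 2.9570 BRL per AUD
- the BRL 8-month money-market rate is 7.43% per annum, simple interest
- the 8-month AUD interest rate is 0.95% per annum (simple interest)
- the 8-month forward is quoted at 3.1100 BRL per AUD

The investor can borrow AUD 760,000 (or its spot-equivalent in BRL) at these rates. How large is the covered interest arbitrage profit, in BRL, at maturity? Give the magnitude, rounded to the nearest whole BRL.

T = 8/12 years.
Invest the AUD and cover forward: 760,000 × 1.006333333 × 3.1100 = BRL 2,378,569.47.
Convert at spot and invest in BRL: 760,000 × 2.9570 × 1.049533333 = BRL 2,358,637.25.
The quoted forward overvalues AUD, so borrow BRL, buy AUD at spot, deposit the AUD at 0.95%, and sell the proceeds forward at 3.1100.
The gap between the two covered legs is BRL 19,932.

BRL 19,932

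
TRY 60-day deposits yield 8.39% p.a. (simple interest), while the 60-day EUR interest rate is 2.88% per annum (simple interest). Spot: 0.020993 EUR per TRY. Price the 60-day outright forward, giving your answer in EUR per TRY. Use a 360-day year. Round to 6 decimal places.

0.020803

T = 60/360 years.
Growth of 1 EUR over T: 1 + 0.0288×60/360 = 1.004800.
TRY accumulates by 1 + 0.0839×60/360 = 1.0139833.
Forward (EUR per TRY) = 0.020993 × 1.004800 / 1.0139833 = 0.02080287.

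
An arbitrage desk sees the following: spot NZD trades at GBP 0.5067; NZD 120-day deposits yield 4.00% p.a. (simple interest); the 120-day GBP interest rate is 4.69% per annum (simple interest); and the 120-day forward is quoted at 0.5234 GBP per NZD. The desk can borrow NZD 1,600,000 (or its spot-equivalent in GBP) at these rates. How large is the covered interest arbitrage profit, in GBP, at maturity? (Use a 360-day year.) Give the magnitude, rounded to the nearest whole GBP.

T = 120/360 years.
Route A — deposit NZD, sell forward: 1,600,000 × 1.01333333 × 0.5234 = GBP 848,605.86.
Route B — convert at spot, deposit GBP: 1,600,000 × 0.5067 × 1.01563333 = GBP 823,394.25.
The quoted forward overvalues NZD, so borrow GBP, buy NZD at spot, deposit the NZD at 4.00%, and sell the proceeds forward at 0.5234.
The gap between the two covered legs is GBP 25,212.

GBP 25,212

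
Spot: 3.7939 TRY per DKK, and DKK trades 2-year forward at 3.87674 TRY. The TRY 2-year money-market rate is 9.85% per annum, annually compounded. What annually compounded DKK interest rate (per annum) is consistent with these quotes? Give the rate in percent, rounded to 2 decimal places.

T = 2 years.
CIP gives F = S · g_TRY/g_DKK, so g_TRY/g_DKK = 3.87674/3.7939 = 1.0218351.
TRY growth factor: (1 + 0.0985)^2 = 1.2067022.
So the DKK growth factor = 1.1809168.
Annualise: 1.1809168^(1/2) − 1 = 0.086700 = 8.67%.

8.67%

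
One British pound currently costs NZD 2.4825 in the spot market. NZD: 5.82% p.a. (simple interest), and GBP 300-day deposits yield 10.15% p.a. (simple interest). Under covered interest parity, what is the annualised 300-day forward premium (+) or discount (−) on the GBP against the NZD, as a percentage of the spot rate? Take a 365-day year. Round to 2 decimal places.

T = 300/365 years.
No-arbitrage forward: 2.4825 × 1.0478356 / 1.0834247 = 2.4009531 NZD/GBP.
Annualised premium = (F − S)/S × (1/T) = (2.4009531 − 2.4825)/2.4825 ÷ (300/365) = -4.00%.

-4.00%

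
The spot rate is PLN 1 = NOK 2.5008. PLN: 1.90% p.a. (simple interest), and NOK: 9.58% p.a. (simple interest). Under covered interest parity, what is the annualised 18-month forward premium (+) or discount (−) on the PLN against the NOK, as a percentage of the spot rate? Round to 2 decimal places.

T = 18/12 years.
No-arbitrage forward: 2.5008 × 1.143700 / 1.028500 = 2.7809091 NOK/PLN.
(F − S)/S ÷ T = (2.7809091 − 2.5008)/2.5008/(18/12) = 0.074672 → 7.47%.

+7.47%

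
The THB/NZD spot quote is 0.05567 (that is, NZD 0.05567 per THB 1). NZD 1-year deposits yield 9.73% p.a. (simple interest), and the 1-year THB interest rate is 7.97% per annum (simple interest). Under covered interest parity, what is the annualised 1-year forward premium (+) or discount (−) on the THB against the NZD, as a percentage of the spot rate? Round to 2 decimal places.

+1.63%

T = 1 year.
CIP forward (NZD per THB) = 0.05567 × 1.097300/1.079700 = 0.05657747.
Annualised premium = (F − S)/S × (1/T) = (0.05657747 − 0.05567)/0.05567 ÷ 1 = 1.63%.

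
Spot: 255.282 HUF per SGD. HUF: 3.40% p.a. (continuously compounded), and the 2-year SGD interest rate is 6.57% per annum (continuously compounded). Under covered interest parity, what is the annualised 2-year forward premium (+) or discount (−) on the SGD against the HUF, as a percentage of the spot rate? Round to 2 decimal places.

T = 2 years.
F = S · g_HUF/g_SGD = 255.282 × 1.0703653/1.1404239 = 239.599498.
(F − S)/S ÷ T = (239.599498 − 255.282)/255.282/2 = -0.030716 → -3.07%.

-3.07%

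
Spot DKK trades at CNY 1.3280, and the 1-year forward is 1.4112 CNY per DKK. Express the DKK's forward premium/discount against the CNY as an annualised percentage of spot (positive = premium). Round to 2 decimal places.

T = 1 year.
(F − S)/S = (1.4112 − 1.328)/1.328 = 0.0626506.
×(1/T) gives 6.27% p.a.

+6.27%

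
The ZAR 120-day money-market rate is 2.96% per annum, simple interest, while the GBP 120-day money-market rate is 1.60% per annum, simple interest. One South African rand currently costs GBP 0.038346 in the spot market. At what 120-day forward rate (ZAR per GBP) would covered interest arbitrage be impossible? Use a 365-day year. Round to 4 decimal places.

T = 120/365 years.
GBP accumulates by 1 + 0.0160×120/365 = 1.00526027.
ZAR accumulates by 1 + 0.0296×120/365 = 1.00973151.
Forward (GBP per ZAR) = 0.038346 × 1.00526027 / 1.00973151 = 0.038176198.
Quoted the other way: 1/0.038176198 = 26.1943 ZAR per GBP.

26.1943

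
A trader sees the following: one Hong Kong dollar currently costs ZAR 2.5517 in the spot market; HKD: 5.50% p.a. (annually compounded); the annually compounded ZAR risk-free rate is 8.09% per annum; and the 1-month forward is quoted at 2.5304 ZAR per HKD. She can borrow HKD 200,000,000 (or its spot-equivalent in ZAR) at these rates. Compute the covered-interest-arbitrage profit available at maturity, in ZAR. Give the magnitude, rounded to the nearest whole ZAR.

ZAR 5,316,160

T = 1/12 years.
Route A — deposit HKD, sell forward: 200,000,000 × 1.00447169892 × 2.5304 = ZAR 508,343,037.39.
Route B — convert at spot, deposit ZAR: 200,000,000 × 2.5517 × 1.00650389468 = ZAR 513,659,197.61.
The quoted forward undervalues HKD, so borrow HKD, convert to ZAR at spot, deposit the ZAR at 8.09%, and buy HKD forward at 2.5304 to cover the loan.
Profit = 513,659,197.61 − 508,343,037.39 = ZAR 5,316,160.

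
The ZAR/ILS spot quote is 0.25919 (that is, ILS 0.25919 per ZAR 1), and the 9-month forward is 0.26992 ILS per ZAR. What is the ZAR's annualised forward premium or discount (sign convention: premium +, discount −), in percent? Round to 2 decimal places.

+5.52%

T = 9/12 years.
(F − S)/S = (0.26992 − 0.25919)/0.25919 = 0.0413982.
×(1/T) gives 5.52% p.a.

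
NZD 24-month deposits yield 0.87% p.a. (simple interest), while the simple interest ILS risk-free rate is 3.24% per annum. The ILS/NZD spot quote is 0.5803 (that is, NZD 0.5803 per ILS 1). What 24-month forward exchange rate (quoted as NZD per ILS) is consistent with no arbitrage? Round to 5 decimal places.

T = 2 years.
NZD accumulates by 1 + 0.0087×2 = 1.017400.
Growth of 1 ILS over T: 1 + 0.0324×2 = 1.064800.
CIP: F = S · (grow NZD)/(grow ILS) = 0.5803 × 1.017400/1.064800 = 0.5544677 NZD per ILS.

0.55447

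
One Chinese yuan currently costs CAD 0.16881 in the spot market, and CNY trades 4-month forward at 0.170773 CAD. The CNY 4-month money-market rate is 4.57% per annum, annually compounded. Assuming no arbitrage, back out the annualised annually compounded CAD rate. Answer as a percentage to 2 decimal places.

T = 4/12 years.
F/S = 0.170773/0.16881 = 1.0116285 = (growth of CAD) / (growth of CNY).
CNY growth factor: (1 + 0.0457)^(4/12) = 1.015007.
Hence g_CAD = 1.026810.
r = 1.026810^(12/4) − 1 = 0.082606 → 8.26%.

8.26%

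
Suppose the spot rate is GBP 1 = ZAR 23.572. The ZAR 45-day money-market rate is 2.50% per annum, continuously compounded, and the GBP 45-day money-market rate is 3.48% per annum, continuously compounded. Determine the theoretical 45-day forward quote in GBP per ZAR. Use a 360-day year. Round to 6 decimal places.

T = 45/360 years.
Growth of 1 ZAR over T: e^(0.0250×45/360) = 1.0031299.
Growth of 1 GBP over T: e^(0.0348×45/360) = 1.0043595.
CIP: F = S · (grow ZAR)/(grow GBP) = 23.572 × 1.0031299/1.0043595 = 23.54314 ZAR per GBP.
Quoted the other way: 1/23.54314 = 0.042475 GBP per ZAR.

0.042475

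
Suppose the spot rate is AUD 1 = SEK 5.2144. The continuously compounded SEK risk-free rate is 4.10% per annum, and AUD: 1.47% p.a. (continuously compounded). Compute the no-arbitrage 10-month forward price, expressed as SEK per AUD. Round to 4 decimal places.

5.3299

T = 10/12 years.
SEK accumulates by e^(0.0410×10/12) = 1.0347571.
AUD accumulates by e^(0.0147×10/12) = 1.0123253.
So F = 5.2144 × 1.0347571 / 1.0123253 = 5.329944 (SEK/AUD).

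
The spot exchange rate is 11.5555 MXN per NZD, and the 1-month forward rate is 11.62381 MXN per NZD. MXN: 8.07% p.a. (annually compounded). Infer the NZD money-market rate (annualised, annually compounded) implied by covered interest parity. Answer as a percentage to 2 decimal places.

0.69%

T = 1/12 years.
F/S = 11.62381/11.5555 = 1.0059115 = (growth of MXN) / (growth of NZD).
The MXN side grows by (1 + 0.0807)^(1/12) = 1.0064884.
So the NZD growth factor = 1.0005735.
r = 1.0005735^(12/1) − 1 = 0.006904 → 0.69%.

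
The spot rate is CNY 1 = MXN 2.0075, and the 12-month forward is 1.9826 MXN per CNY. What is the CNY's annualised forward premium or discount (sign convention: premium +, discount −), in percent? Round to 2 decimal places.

T = 1 year.
Period premium: (1.9826 − 2.0075)/2.0075 = -0.0124035.
×(1/T) gives -1.24% p.a.

-1.24%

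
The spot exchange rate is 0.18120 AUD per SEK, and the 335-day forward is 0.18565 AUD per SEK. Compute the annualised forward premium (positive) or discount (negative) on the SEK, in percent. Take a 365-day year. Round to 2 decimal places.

+2.68%

T = 335/365 years.
(F − S)/S = (0.18565 − 0.1812)/0.1812 = 0.0245585.
×(1/T) gives 2.68% p.a.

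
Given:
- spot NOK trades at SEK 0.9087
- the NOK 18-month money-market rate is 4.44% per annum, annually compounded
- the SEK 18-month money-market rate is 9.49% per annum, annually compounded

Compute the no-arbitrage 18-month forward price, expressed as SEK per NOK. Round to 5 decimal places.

T = 18/12 years.
Growth of 1 SEK over T: (1 + 0.0949)^(18/12) = 1.1456757.
NOK accumulates by (1 + 0.0444)^(18/12) = 1.0673339.
Forward (SEK per NOK) = 0.9087 × 1.1456757 / 1.0673339 = 0.9753981.

0.97540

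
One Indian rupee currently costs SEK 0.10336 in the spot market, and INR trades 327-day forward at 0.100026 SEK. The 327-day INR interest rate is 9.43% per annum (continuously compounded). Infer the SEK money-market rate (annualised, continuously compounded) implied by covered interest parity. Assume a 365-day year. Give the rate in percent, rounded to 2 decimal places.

5.77%

T = 327/365 years.
F/S = 0.100026/0.10336 = 0.9677438 = (growth of SEK) / (growth of INR).
INR growth factor: e^(0.0943×327/365) = 1.0881538.
So the SEK growth factor = 1.0530541.
Take logs: ln 1.0530541 / (327/365) = 0.057702, so 5.77%.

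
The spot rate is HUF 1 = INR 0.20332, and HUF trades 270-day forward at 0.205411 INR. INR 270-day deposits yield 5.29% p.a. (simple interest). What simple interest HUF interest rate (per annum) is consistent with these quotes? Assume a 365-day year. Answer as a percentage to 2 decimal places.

3.86%

T = 270/365 years.
F/S = 0.205411/0.20332 = 1.0102843 = (growth of INR) / (growth of HUF).
The INR side grows by 1 + 0.0529×270/365 = 1.0391315.
So the HUF growth factor = 1.0285535.
(1.0285535 − 1)/T = 0.038600, i.e. 3.86%.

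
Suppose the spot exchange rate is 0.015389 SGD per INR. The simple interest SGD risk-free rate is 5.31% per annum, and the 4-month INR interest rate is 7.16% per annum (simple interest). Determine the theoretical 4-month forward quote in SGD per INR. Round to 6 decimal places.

T = 4/12 years.
SGD growth factor: 1 + 0.0531×4/12 = 1.017700.
INR accumulates by 1 + 0.0716×4/12 = 1.0238667.
CIP: F = S · (grow SGD)/(grow INR) = 0.015389 × 1.017700/1.0238667 = 0.01529631 SGD per INR.

0.015296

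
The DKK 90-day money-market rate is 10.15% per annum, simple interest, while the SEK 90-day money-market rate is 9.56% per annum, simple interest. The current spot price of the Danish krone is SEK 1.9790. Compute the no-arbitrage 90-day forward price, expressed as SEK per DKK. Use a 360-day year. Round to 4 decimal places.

1.9762

T = 90/360 years.
SEK growth factor: 1 + 0.0956×90/360 = 1.023900.
DKK growth factor: 1 + 0.1015×90/360 = 1.025375.
Forward (SEK per DKK) = 1.979 × 1.023900 / 1.025375 = 1.976153.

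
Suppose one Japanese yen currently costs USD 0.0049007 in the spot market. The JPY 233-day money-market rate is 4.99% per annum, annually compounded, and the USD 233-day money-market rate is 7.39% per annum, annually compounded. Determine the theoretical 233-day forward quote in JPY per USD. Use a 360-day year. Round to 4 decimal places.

T = 233/360 years.
USD growth factor: (1 + 0.0739)^(233/360) = 1.047226171.
JPY growth factor: (1 + 0.0499)^(233/360) = 1.032018337.
So F = 0.0049007 × 1.047226171 / 1.032018337 = 0.00497291677 (USD/JPY).
Invert for JPY per USD: 1 / 0.00497291677 = 201.0892.

201.0892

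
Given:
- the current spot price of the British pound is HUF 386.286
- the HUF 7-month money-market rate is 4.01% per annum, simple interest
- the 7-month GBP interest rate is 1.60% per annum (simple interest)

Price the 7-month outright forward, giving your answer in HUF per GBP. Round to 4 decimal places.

T = 7/12 years.
HUF accumulates by 1 + 0.0401×7/12 = 1.023391667.
Growth of 1 GBP over T: 1 + 0.0160×7/12 = 1.009333333.
So F = 386.286 × 1.023391667 / 1.009333333 = 391.666321 (HUF/GBP).

391.6663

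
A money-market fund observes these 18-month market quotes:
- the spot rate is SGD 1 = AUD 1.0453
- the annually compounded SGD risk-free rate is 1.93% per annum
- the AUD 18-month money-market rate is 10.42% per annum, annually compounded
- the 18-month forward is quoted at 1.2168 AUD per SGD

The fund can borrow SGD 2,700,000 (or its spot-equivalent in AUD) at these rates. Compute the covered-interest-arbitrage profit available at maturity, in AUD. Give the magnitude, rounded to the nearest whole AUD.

AUD 106,192

T = 18/12 years.
Keep in SGD, deliver into the forward: 2,700,000·1.029089238·1.2168 = AUD 3,380,928.62.
Swap to AUD now, deposit: 2,700,000·1.0453·1.160303532 = AUD 3,274,736.26.
The quoted forward overvalues SGD, so borrow AUD, buy SGD at spot, deposit the SGD at 1.93%, and sell the proceeds forward at 1.2168.
The gap between the two covered legs is AUD 106,192.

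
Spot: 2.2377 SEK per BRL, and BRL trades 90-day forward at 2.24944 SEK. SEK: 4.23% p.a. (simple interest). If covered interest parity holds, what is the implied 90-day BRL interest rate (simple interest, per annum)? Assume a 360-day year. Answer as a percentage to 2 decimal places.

T = 90/360 years.
F/S = 2.24944/2.2377 = 1.0052465 = (growth of SEK) / (growth of BRL).
The SEK side grows by 1 + 0.0423×90/360 = 1.010575.
That pins the BRL growth at 1.0053007.
r = (1.0053007 − 1)/(90/360) = 0.021203 → 2.12%.

2.12%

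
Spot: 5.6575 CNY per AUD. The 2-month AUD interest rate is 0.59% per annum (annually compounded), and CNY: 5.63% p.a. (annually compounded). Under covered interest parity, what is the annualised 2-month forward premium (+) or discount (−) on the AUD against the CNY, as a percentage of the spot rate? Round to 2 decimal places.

+4.91%

T = 2/12 years.
F = S · g_CNY/g_AUD = 5.6575 × 1.0091705/1.0009809 = 5.7037873.
Annualised premium = (F − S)/S × (1/T) = (5.7037873 − 5.6575)/5.6575 ÷ (2/12) = 4.91%.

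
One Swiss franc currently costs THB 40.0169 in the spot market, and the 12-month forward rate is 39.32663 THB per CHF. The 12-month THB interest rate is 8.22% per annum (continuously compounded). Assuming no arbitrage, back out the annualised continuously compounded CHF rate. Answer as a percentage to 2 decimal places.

9.96%

T = 1 year.
CIP gives F = S · g_THB/g_CHF, so g_THB/g_CHF = 39.32663/40.0169 = 0.9827505.
The THB side grows by e^(0.0822×1) = 1.0856729.
Hence g_CHF = 1.1047289.
Take logs: ln 1.1047289 / 1 = 0.099600, so 9.96%.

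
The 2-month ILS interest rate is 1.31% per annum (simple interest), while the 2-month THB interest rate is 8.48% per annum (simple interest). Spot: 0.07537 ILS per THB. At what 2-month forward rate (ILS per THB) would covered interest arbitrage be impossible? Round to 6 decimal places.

T = 2/12 years.
Growth of 1 ILS over T: 1 + 0.0131×2/12 = 1.0021833.
THB growth factor: 1 + 0.0848×2/12 = 1.0141333.
CIP: F = S · (grow ILS)/(grow THB) = 0.07537 × 1.0021833/1.0141333 = 0.07448188 ILS per THB.

0.074482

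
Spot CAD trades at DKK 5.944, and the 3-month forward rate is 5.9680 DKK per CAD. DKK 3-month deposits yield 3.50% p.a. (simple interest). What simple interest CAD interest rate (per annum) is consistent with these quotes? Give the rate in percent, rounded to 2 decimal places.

1.88%

T = 3/12 years.
F/S = 5.968/5.944 = 1.0040377 = (growth of DKK) / (growth of CAD).
The DKK side grows by 1 + 0.0350×3/12 = 1.008750.
That pins the CAD growth at 1.0046933.
r = (1.0046933 − 1)/(3/12) = 0.018773 → 1.88%.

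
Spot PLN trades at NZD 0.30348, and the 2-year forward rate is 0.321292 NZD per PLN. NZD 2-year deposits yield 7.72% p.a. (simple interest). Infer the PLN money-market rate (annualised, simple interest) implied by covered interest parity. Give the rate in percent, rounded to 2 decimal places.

4.52%

T = 2 years.
CIP gives F = S · g_NZD/g_PLN, so g_NZD/g_PLN = 0.321292/0.30348 = 1.0586925.
NZD growth factor: 1 + 0.0772×2 = 1.154400.
Hence g_PLN = 1.0904016.
(1.0904016 − 1)/T = 0.045201, i.e. 4.52%.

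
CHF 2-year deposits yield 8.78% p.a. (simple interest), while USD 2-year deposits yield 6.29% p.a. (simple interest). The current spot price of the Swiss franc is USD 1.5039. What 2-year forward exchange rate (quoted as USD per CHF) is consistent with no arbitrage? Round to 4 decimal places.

T = 2 years.
USD growth factor: 1 + 0.0629×2 = 1.125800.
CHF accumulates by 1 + 0.0878×2 = 1.175600.
So F = 1.5039 × 1.125800 / 1.175600 = 1.440193 (USD/CHF).

1.4402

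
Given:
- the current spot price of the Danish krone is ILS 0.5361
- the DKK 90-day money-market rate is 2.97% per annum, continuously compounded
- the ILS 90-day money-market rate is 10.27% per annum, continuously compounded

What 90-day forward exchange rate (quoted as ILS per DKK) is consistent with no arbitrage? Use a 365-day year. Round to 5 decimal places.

T = 90/365 years.
ILS accumulates by e^(0.1027×90/365) = 1.0256466.
DKK growth factor: e^(0.0297×90/365) = 1.0073502.
Forward (ILS per DKK) = 0.5361 × 1.0256466 / 1.0073502 = 0.5458371.

0.54584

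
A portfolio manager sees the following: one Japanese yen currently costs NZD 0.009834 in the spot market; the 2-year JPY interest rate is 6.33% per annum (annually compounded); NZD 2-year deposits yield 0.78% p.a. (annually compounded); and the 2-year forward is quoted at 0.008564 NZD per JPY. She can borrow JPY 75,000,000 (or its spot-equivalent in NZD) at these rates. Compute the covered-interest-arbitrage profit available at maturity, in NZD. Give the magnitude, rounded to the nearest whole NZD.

NZD 22,912

T = 2 years.
Route A — deposit JPY, sell forward: 75,000,000 × 1.13060689 × 0.008564 = NZD 726,188.81.
Route B — convert at spot, deposit NZD: 75,000,000 × 0.009834 × 1.01566084 = NZD 749,100.65.
The quoted forward undervalues JPY, so borrow JPY, convert to NZD at spot, deposit the NZD at 0.78%, and buy JPY forward at 0.008564 to cover the loan.
Arbitrage profit = |726,188.81 − 749,100.65| = NZD 22,912.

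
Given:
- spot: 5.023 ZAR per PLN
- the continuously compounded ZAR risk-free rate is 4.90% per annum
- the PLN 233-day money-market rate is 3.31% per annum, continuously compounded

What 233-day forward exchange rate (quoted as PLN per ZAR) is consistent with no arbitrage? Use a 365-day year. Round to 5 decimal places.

T = 233/365 years.
Growth of 1 ZAR over T: e^(0.0490×233/365) = 1.0317738.
PLN accumulates by e^(0.0331×233/365) = 1.0213544.
Forward (ZAR per PLN) = 5.023 × 1.0317738 / 1.0213544 = 5.074242.
Invert for PLN per ZAR: 1 / 5.074242 = 0.19707.

0.19707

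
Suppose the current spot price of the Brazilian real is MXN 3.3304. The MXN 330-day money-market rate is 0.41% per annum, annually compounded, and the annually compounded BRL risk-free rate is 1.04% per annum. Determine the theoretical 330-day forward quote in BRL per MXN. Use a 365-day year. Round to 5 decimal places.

0.30197

T = 330/365 years.
MXN growth factor: (1 + 0.0041)^(330/365) = 1.0037061.
BRL growth factor: (1 + 0.0104)^(330/365) = 1.0093981.
Forward (MXN per BRL) = 3.3304 × 1.0037061 / 1.0093981 = 3.311620.
Invert for BRL per MXN: 1 / 3.311620 = 0.30197.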